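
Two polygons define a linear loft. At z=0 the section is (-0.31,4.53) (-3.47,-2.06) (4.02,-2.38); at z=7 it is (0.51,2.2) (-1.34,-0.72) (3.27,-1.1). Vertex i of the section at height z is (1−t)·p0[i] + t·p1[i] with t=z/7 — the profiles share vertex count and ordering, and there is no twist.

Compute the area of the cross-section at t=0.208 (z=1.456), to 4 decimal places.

Cross-section at t=0.208: each vertex is (1-t)·p0[i] + t·p1[i].
  v1: (1-0.208)·(-0.31,4.53) + 0.208·(0.51,2.2) = (-0.1394,4.0454)
  v2: (1-0.208)·(-3.47,-2.06) + 0.208·(-1.34,-0.72) = (-3.0270,-1.7813)
  v3: (1-0.208)·(4.02,-2.38) + 0.208·(3.27,-1.1) = (3.8640,-2.1138)
Shoelace sum Σ(x_i·y_{i+1} − x_{i+1}·y_i):
  i=1: -0.1394·-1.7813 − -3.0270·4.0454 = +12.4935 (running +12.4935)
  i=2: -3.0270·-2.1138 − 3.8640·-1.7813 = +13.2811 (running +25.7747)
  i=3: 3.8640·4.0454 − -0.1394·-2.1138 = +15.3365 (running +41.1112)
Area = |Σ|/2 = |41.1112|/2 = 20.5556

Area at t=0.208: 20.5556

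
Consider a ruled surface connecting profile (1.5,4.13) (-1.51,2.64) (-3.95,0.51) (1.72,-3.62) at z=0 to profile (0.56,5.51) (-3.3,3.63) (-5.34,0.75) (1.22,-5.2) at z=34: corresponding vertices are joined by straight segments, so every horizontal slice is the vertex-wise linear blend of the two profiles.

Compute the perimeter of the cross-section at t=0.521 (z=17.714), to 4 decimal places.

Perimeter at t=0.521: 24.4784

Cross-section at t=0.521: each vertex is (1-t)·p0[i] + t·p1[i].
  v1: (1-0.521)·(1.5,4.13) + 0.521·(0.56,5.51) = (1.0103,4.8490)
  v2: (1-0.521)·(-1.51,2.64) + 0.521·(-3.3,3.63) = (-2.4426,3.1558)
  v3: (1-0.521)·(-3.95,0.51) + 0.521·(-5.34,0.75) = (-4.6742,0.6350)
  v4: (1-0.521)·(1.72,-3.62) + 0.521·(1.22,-5.2) = (1.4595,-4.4432)
Perimeter = Σ |v_{i+1} − v_i|:
  edge 1→2: √(-3.4528² + -1.6932²) = 3.8457 (running 3.8457)
  edge 2→3: √(-2.2316² + -2.5207²) = 3.3666 (running 7.2123)
  edge 3→4: √(6.1337² + -5.0782²) = 7.9631 (running 15.1754)
  edge 4→1: √(-0.4492² + 9.2922²) = 9.3030 (running 24.4784)
Perimeter = 24.4784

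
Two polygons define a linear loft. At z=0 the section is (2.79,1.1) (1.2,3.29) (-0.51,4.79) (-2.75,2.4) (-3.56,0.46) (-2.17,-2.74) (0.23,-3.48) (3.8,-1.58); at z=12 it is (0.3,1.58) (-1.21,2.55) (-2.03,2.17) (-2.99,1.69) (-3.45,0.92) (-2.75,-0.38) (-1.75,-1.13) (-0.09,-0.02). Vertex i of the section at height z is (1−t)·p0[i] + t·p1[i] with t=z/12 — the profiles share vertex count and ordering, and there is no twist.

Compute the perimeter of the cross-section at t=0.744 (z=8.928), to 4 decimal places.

Cross-section at t=0.744: each vertex is (1-t)·p0[i] + t·p1[i].
  v1: (1-0.744)·(2.79,1.1) + 0.744·(0.3,1.58) = (0.9374,1.4571)
  v2: (1-0.744)·(1.2,3.29) + 0.744·(-1.21,2.55) = (-0.5930,2.7394)
  v3: (1-0.744)·(-0.51,4.79) + 0.744·(-2.03,2.17) = (-1.6409,2.8407)
  v4: (1-0.744)·(-2.75,2.4) + 0.744·(-2.99,1.69) = (-2.9286,1.8718)
  v5: (1-0.744)·(-3.56,0.46) + 0.744·(-3.45,0.92) = (-3.4782,0.8022)
  v6: (1-0.744)·(-2.17,-2.74) + 0.744·(-2.75,-0.38) = (-2.6015,-0.9842)
  v7: (1-0.744)·(0.23,-3.48) + 0.744·(-1.75,-1.13) = (-1.2431,-1.7316)
  v8: (1-0.744)·(3.8,-1.58) + 0.744·(-0.09,-0.02) = (0.9058,-0.4194)
Perimeter = Σ |v_{i+1} − v_i|:
  edge 1→2: √(-1.5305² + 1.2823²) = 1.9967 (running 1.9967)
  edge 2→3: √(-1.0478² + 0.1013²) = 1.0527 (running 3.0494)
  edge 3→4: √(-1.2877² + -0.9690²) = 1.6115 (running 4.6609)
  edge 4→5: √(-0.5496² + -1.0695²) = 1.2025 (running 5.8634)
  edge 5→6: √(0.8766² + -1.7864²) = 1.9899 (running 7.8533)
  edge 6→7: √(1.3584² + -0.7474²) = 1.5505 (running 9.4038)
  edge 7→8: √(2.1490² + 1.3122²) = 2.5179 (running 11.9217)
  edge 8→1: √(0.0316² + 1.8765²) = 1.8767 (running 13.7984)
Perimeter = 13.7984

Perimeter at t=0.744: 13.7984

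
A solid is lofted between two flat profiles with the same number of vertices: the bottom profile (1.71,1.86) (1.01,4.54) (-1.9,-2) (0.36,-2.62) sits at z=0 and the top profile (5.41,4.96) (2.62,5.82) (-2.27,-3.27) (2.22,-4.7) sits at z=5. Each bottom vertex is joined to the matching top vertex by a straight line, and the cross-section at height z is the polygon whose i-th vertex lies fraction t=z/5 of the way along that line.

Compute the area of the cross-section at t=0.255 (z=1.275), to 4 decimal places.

Area at t=0.255: 17.1723

Cross-section at t=0.255: each vertex is (1-t)·p0[i] + t·p1[i].
  v1: (1-0.255)·(1.71,1.86) + 0.255·(5.41,4.96) = (2.6535,2.6505)
  v2: (1-0.255)·(1.01,4.54) + 0.255·(2.62,5.82) = (1.4205,4.8664)
  v3: (1-0.255)·(-1.9,-2) + 0.255·(-2.27,-3.27) = (-1.9943,-2.3239)
  v4: (1-0.255)·(0.36,-2.62) + 0.255·(2.22,-4.7) = (0.8343,-3.1504)
Shoelace sum Σ(x_i·y_{i+1} − x_{i+1}·y_i):
  i=1: 2.6535·4.8664 − 1.4205·2.6505 = +9.1478 (running +9.1478)
  i=2: 1.4205·-2.3239 − -1.9943·4.8664 = +6.4042 (running +15.5520)
  i=3: -1.9943·-3.1504 − 0.8343·-2.3239 = +8.2218 (running +23.7738)
  i=4: 0.8343·2.6505 − 2.6535·-3.1504 = +10.5709 (running +34.3447)
Area = |Σ|/2 = |34.3447|/2 = 17.1723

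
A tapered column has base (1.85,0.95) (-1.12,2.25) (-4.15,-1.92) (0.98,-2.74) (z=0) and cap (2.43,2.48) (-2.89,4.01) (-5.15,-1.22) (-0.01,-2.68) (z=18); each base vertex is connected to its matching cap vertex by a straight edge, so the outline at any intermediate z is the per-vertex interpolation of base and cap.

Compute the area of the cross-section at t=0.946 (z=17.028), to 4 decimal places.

Area at t=0.946: 29.9122

Cross-section at t=0.946: each vertex is (1-t)·p0[i] + t·p1[i].
  v1: (1-0.946)·(1.85,0.95) + 0.946·(2.43,2.48) = (2.3987,2.3974)
  v2: (1-0.946)·(-1.12,2.25) + 0.946·(-2.89,4.01) = (-2.7944,3.9150)
  v3: (1-0.946)·(-4.15,-1.92) + 0.946·(-5.15,-1.22) = (-5.0960,-1.2578)
  v4: (1-0.946)·(0.98,-2.74) + 0.946·(-0.01,-2.68) = (0.0435,-2.6832)
Shoelace sum Σ(x_i·y_{i+1} − x_{i+1}·y_i):
  i=1: 2.3987·3.9150 − -2.7944·2.3974 = +16.0900 (running +16.0900)
  i=2: -2.7944·-1.2578 − -5.0960·3.9150 = +23.4655 (running +39.5555)
  i=3: -5.0960·-2.6832 − 0.0435·-1.2578 = +13.7285 (running +53.2839)
  i=4: 0.0435·2.3974 − 2.3987·-2.6832 = +6.5404 (running +59.8244)
Area = |Σ|/2 = |59.8244|/2 = 29.9122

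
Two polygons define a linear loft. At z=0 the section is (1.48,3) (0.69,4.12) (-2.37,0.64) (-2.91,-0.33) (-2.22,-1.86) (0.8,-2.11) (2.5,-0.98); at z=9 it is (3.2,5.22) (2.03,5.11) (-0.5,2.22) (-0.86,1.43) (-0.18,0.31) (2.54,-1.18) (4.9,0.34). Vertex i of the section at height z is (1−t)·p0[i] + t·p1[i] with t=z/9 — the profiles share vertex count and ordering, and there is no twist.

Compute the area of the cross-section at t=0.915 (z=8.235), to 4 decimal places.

Cross-section at t=0.915: each vertex is (1-t)·p0[i] + t·p1[i].
  v1: (1-0.915)·(1.48,3) + 0.915·(3.2,5.22) = (3.0538,5.0313)
  v2: (1-0.915)·(0.69,4.12) + 0.915·(2.03,5.11) = (1.9161,5.0259)
  v3: (1-0.915)·(-2.37,0.64) + 0.915·(-0.5,2.22) = (-0.6589,2.0857)
  v4: (1-0.915)·(-2.91,-0.33) + 0.915·(-0.86,1.43) = (-1.0342,1.2804)
  v5: (1-0.915)·(-2.22,-1.86) + 0.915·(-0.18,0.31) = (-0.3534,0.1256)
  v6: (1-0.915)·(0.8,-2.11) + 0.915·(2.54,-1.18) = (2.3921,-1.2590)
  v7: (1-0.915)·(2.5,-0.98) + 0.915·(4.9,0.34) = (4.6960,0.2278)
Shoelace sum Σ(x_i·y_{i+1} − x_{i+1}·y_i):
  i=1: 3.0538·5.0259 − 1.9161·5.0313 = +5.7075 (running +5.7075)
  i=2: 1.9161·2.0857 − -0.6589·5.0259 = +7.3082 (running +13.0157)
  i=3: -0.6589·1.2804 − -1.0342·2.0857 = +1.3134 (running +14.3291)
  i=4: -1.0342·0.1256 − -0.3534·1.2804 = +0.3226 (running +14.6517)
  i=5: -0.3534·-1.2590 − 2.3921·0.1256 = +0.1446 (running +14.7963)
  i=6: 2.3921·0.2278 − 4.6960·-1.2590 = +6.4574 (running +21.2538)
  i=7: 4.6960·5.0313 − 3.0538·0.2278 = +22.9313 (running +44.1851)
Area = |Σ|/2 = |44.1851|/2 = 22.0925

Area at t=0.915: 22.0925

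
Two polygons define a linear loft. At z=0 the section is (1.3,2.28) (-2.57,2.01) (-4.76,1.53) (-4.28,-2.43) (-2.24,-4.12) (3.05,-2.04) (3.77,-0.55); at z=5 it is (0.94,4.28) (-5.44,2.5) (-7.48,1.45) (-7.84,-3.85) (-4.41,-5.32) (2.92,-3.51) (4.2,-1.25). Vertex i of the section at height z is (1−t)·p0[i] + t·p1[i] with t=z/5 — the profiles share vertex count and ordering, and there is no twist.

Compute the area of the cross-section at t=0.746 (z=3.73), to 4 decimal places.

Area at t=0.746: 68.8715

Cross-section at t=0.746: each vertex is (1-t)·p0[i] + t·p1[i].
  v1: (1-0.746)·(1.3,2.28) + 0.746·(0.94,4.28) = (1.0314,3.7720)
  v2: (1-0.746)·(-2.57,2.01) + 0.746·(-5.44,2.5) = (-4.7110,2.3755)
  v3: (1-0.746)·(-4.76,1.53) + 0.746·(-7.48,1.45) = (-6.7891,1.4703)
  v4: (1-0.746)·(-4.28,-2.43) + 0.746·(-7.84,-3.85) = (-6.9358,-3.4893)
  v5: (1-0.746)·(-2.24,-4.12) + 0.746·(-4.41,-5.32) = (-3.8588,-5.0152)
  v6: (1-0.746)·(3.05,-2.04) + 0.746·(2.92,-3.51) = (2.9530,-3.1366)
  v7: (1-0.746)·(3.77,-0.55) + 0.746·(4.2,-1.25) = (4.0908,-1.0722)
Shoelace sum Σ(x_i·y_{i+1} − x_{i+1}·y_i):
  i=1: 1.0314·2.3755 − -4.7110·3.7720 = +20.2202 (running +20.2202)
  i=2: -4.7110·1.4703 − -6.7891·2.3755 = +9.2011 (running +29.4213)
  i=3: -6.7891·-3.4893 − -6.9358·1.4703 = +33.8872 (running +63.3085)
  i=4: -6.9358·-5.0152 − -3.8588·-3.4893 = +21.3196 (running +84.6281)
  i=5: -3.8588·-3.1366 − 2.9530·-5.0152 = +26.9136 (running +111.5417)
  i=6: 2.9530·-1.0722 − 4.0908·-3.1366 = +9.6650 (running +121.2067)
  i=7: 4.0908·3.7720 − 1.0314·-1.0722 = +16.5363 (running +137.7430)
Area = |Σ|/2 = |137.7430|/2 = 68.8715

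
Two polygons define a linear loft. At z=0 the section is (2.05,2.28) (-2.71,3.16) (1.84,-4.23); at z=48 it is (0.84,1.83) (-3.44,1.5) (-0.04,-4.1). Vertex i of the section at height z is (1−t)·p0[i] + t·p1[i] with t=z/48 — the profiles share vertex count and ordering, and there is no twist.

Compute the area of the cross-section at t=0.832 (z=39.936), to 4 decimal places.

Cross-section at t=0.832: each vertex is (1-t)·p0[i] + t·p1[i].
  v1: (1-0.832)·(2.05,2.28) + 0.832·(0.84,1.83) = (1.0433,1.9056)
  v2: (1-0.832)·(-2.71,3.16) + 0.832·(-3.44,1.5) = (-3.3174,1.7789)
  v3: (1-0.832)·(1.84,-4.23) + 0.832·(-0.04,-4.1) = (0.2758,-4.1218)
Shoelace sum Σ(x_i·y_{i+1} − x_{i+1}·y_i):
  i=1: 1.0433·1.7789 − -3.3174·1.9056 = +8.1774 (running +8.1774)
  i=2: -3.3174·-4.1218 − 0.2758·1.7789 = +13.1829 (running +21.3604)
  i=3: 0.2758·1.9056 − 1.0433·-4.1218 = +4.8259 (running +26.1862)
Area = |Σ|/2 = |26.1862|/2 = 13.0931

Area at t=0.832: 13.0931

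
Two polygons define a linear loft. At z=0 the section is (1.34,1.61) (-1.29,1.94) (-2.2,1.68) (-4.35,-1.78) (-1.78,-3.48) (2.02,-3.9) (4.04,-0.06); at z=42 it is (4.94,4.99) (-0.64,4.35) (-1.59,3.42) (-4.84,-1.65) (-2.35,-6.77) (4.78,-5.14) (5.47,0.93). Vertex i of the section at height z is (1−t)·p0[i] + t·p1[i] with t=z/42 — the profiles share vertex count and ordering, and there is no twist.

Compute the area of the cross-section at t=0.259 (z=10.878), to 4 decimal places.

Cross-section at t=0.259: each vertex is (1-t)·p0[i] + t·p1[i].
  v1: (1-0.259)·(1.34,1.61) + 0.259·(4.94,4.99) = (2.2724,2.4854)
  v2: (1-0.259)·(-1.29,1.94) + 0.259·(-0.64,4.35) = (-1.1217,2.5642)
  v3: (1-0.259)·(-2.2,1.68) + 0.259·(-1.59,3.42) = (-2.0420,2.1307)
  v4: (1-0.259)·(-4.35,-1.78) + 0.259·(-4.84,-1.65) = (-4.4769,-1.7463)
  v5: (1-0.259)·(-1.78,-3.48) + 0.259·(-2.35,-6.77) = (-1.9276,-4.3321)
  v6: (1-0.259)·(2.02,-3.9) + 0.259·(4.78,-5.14) = (2.7348,-4.2212)
  v7: (1-0.259)·(4.04,-0.06) + 0.259·(5.47,0.93) = (4.4104,0.1964)
Shoelace sum Σ(x_i·y_{i+1} − x_{i+1}·y_i):
  i=1: 2.2724·2.5642 − -1.1217·2.4854 = +8.6146 (running +8.6146)
  i=2: -1.1217·2.1307 − -2.0420·2.5642 = +2.8462 (running +11.4609)
  i=3: -2.0420·-1.7463 − -4.4769·2.1307 = +13.1048 (running +24.5657)
  i=4: -4.4769·-4.3321 − -1.9276·-1.7463 = +16.0282 (running +40.5939)
  i=5: -1.9276·-4.2212 − 2.7348·-4.3321 = +19.9845 (running +60.5783)
  i=6: 2.7348·0.1964 − 4.4104·-4.2212 = +19.1540 (running +79.7324)
  i=7: 4.4104·2.4854 − 2.2724·0.1964 = +10.5153 (running +90.2477)
Area = |Σ|/2 = |90.2477|/2 = 45.1238

Area at t=0.259: 45.1238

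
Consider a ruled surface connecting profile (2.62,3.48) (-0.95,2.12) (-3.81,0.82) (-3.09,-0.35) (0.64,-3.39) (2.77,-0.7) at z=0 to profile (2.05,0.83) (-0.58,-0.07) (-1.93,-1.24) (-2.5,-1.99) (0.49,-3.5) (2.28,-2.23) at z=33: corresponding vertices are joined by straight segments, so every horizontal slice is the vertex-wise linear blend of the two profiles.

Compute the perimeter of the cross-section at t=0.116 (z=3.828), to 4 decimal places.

Cross-section at t=0.116: each vertex is (1-t)·p0[i] + t·p1[i].
  v1: (1-0.116)·(2.62,3.48) + 0.116·(2.05,0.83) = (2.5539,3.1726)
  v2: (1-0.116)·(-0.95,2.12) + 0.116·(-0.58,-0.07) = (-0.9071,1.8660)
  v3: (1-0.116)·(-3.81,0.82) + 0.116·(-1.93,-1.24) = (-3.5919,0.5810)
  v4: (1-0.116)·(-3.09,-0.35) + 0.116·(-2.5,-1.99) = (-3.0216,-0.5402)
  v5: (1-0.116)·(0.64,-3.39) + 0.116·(0.49,-3.5) = (0.6226,-3.4028)
  v6: (1-0.116)·(2.77,-0.7) + 0.116·(2.28,-2.23) = (2.7132,-0.8775)
Perimeter = Σ |v_{i+1} − v_i|:
  edge 1→2: √(-3.4610² + -1.3066²) = 3.6994 (running 3.6994)
  edge 2→3: √(-2.6848² + -1.2849²) = 2.9765 (running 6.6759)
  edge 3→4: √(0.5704² + -1.1213²) = 1.2580 (running 7.9339)
  edge 4→5: √(3.6442² + -2.8625²) = 4.6340 (running 12.5679)
  edge 5→6: √(2.0906² + 2.5253²) = 3.2783 (running 15.8462)
  edge 6→1: √(-0.1593² + 4.0501²) = 4.0532 (running 19.8994)
Perimeter = 19.8994

Perimeter at t=0.116: 19.8994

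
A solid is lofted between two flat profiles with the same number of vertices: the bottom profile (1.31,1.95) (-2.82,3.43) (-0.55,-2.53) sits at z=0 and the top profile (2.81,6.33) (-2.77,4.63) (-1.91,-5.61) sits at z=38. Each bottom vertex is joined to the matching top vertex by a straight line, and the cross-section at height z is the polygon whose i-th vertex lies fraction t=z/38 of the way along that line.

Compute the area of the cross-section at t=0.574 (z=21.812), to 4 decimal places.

Cross-section at t=0.574: each vertex is (1-t)·p0[i] + t·p1[i].
  v1: (1-0.574)·(1.31,1.95) + 0.574·(2.81,6.33) = (2.1710,4.4641)
  v2: (1-0.574)·(-2.82,3.43) + 0.574·(-2.77,4.63) = (-2.7913,4.1188)
  v3: (1-0.574)·(-0.55,-2.53) + 0.574·(-1.91,-5.61) = (-1.3306,-4.2979)
Shoelace sum Σ(x_i·y_{i+1} − x_{i+1}·y_i):
  i=1: 2.1710·4.1188 − -2.7913·4.4641 = +21.4026 (running +21.4026)
  i=2: -2.7913·-4.2979 − -1.3306·4.1188 = +17.4774 (running +38.8800)
  i=3: -1.3306·4.4641 − 2.1710·-4.2979 = +3.3906 (running +42.2707)
Area = |Σ|/2 = |42.2707|/2 = 21.1353

Area at t=0.574: 21.1353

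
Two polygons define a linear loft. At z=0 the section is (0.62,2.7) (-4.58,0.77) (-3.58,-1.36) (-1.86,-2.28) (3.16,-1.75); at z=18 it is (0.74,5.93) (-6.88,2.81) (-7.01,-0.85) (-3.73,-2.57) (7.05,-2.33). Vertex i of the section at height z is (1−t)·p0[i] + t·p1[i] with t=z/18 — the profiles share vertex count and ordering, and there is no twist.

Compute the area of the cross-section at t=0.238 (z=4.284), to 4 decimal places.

Area at t=0.238: 33.6447

Cross-section at t=0.238: each vertex is (1-t)·p0[i] + t·p1[i].
  v1: (1-0.238)·(0.62,2.7) + 0.238·(0.74,5.93) = (0.6486,3.4687)
  v2: (1-0.238)·(-4.58,0.77) + 0.238·(-6.88,2.81) = (-5.1274,1.2555)
  v3: (1-0.238)·(-3.58,-1.36) + 0.238·(-7.01,-0.85) = (-4.3963,-1.2386)
  v4: (1-0.238)·(-1.86,-2.28) + 0.238·(-3.73,-2.57) = (-2.3051,-2.3490)
  v5: (1-0.238)·(3.16,-1.75) + 0.238·(7.05,-2.33) = (4.0858,-1.8880)
Shoelace sum Σ(x_i·y_{i+1} − x_{i+1}·y_i):
  i=1: 0.6486·1.2555 − -5.1274·3.4687 = +18.5999 (running +18.5999)
  i=2: -5.1274·-1.2386 − -4.3963·1.2555 = +11.8706 (running +30.4705)
  i=3: -4.3963·-2.3490 − -2.3051·-1.2386 = +7.4720 (running +37.9425)
  i=4: -2.3051·-1.8880 − 4.0858·-2.3490 = +13.9497 (running +51.8922)
  i=5: 4.0858·3.4687 − 0.6486·-1.8880 = +15.3972 (running +67.2894)
Area = |Σ|/2 = |67.2894|/2 = 33.6447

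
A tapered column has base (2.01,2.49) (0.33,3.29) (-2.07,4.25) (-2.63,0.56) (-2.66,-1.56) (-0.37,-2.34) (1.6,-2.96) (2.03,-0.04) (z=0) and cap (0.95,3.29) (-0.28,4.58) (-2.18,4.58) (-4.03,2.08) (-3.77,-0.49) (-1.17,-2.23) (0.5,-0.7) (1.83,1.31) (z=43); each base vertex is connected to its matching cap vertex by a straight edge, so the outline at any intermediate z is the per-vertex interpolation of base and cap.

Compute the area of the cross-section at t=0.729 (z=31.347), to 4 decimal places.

Area at t=0.729: 26.8041

Cross-section at t=0.729: each vertex is (1-t)·p0[i] + t·p1[i].
  v1: (1-0.729)·(2.01,2.49) + 0.729·(0.95,3.29) = (1.2373,3.0732)
  v2: (1-0.729)·(0.33,3.29) + 0.729·(-0.28,4.58) = (-0.1147,4.2304)
  v3: (1-0.729)·(-2.07,4.25) + 0.729·(-2.18,4.58) = (-2.1502,4.4906)
  v4: (1-0.729)·(-2.63,0.56) + 0.729·(-4.03,2.08) = (-3.6506,1.6681)
  v5: (1-0.729)·(-2.66,-1.56) + 0.729·(-3.77,-0.49) = (-3.4692,-0.7800)
  v6: (1-0.729)·(-0.37,-2.34) + 0.729·(-1.17,-2.23) = (-0.9532,-2.2598)
  v7: (1-0.729)·(1.6,-2.96) + 0.729·(0.5,-0.7) = (0.7981,-1.3125)
  v8: (1-0.729)·(2.03,-0.04) + 0.729·(1.83,1.31) = (1.8842,0.9442)
Shoelace sum Σ(x_i·y_{i+1} − x_{i+1}·y_i):
  i=1: 1.2373·4.2304 − -0.1147·3.0732 = +5.5866 (running +5.5866)
  i=2: -0.1147·4.4906 − -2.1502·4.2304 = +8.5812 (running +14.1677)
  i=3: -2.1502·1.6681 − -3.6506·4.4906 = +12.8066 (running +26.9743)
  i=4: -3.6506·-0.7800 − -3.4692·1.6681 = +8.6342 (running +35.6086)
  i=5: -3.4692·-2.2598 − -0.9532·-0.7800 = +7.0962 (running +42.7048)
  i=6: -0.9532·-1.3125 − 0.7981·-2.2598 = +3.0546 (running +45.7594)
  i=7: 0.7981·0.9442 − 1.8842·-1.3125 = +3.2265 (running +48.9859)
  i=8: 1.8842·3.0732 − 1.2373·0.9442 = +4.6224 (running +53.6082)
Area = |Σ|/2 = |53.6082|/2 = 26.8041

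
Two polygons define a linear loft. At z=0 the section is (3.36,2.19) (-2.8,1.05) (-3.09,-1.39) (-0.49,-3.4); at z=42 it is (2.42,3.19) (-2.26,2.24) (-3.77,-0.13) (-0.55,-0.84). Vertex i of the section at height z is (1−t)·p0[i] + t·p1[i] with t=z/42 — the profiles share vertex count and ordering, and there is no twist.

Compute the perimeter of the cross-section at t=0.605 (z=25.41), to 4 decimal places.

Perimeter at t=0.605: 16.8982

Cross-section at t=0.605: each vertex is (1-t)·p0[i] + t·p1[i].
  v1: (1-0.605)·(3.36,2.19) + 0.605·(2.42,3.19) = (2.7913,2.7950)
  v2: (1-0.605)·(-2.8,1.05) + 0.605·(-2.26,2.24) = (-2.4733,1.7700)
  v3: (1-0.605)·(-3.09,-1.39) + 0.605·(-3.77,-0.13) = (-3.5014,-0.6277)
  v4: (1-0.605)·(-0.49,-3.4) + 0.605·(-0.55,-0.84) = (-0.5263,-1.8512)
Perimeter = Σ |v_{i+1} − v_i|:
  edge 1→2: √(-5.2646² + -1.0250²) = 5.3635 (running 5.3635)
  edge 2→3: √(-1.0281² + -2.3977²) = 2.6088 (running 7.9722)
  edge 3→4: √(2.9751² + -1.2235²) = 3.2169 (running 11.1891)
  edge 4→1: √(3.3176² + 4.6462²) = 5.7091 (running 16.8982)
Perimeter = 16.8982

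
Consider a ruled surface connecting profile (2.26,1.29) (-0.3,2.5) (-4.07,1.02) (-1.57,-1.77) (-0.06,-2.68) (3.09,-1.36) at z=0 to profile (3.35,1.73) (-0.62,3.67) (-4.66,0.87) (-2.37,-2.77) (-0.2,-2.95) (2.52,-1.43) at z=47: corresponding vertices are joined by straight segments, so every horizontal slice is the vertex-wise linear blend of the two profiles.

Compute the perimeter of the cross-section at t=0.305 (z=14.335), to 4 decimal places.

Perimeter at t=0.305: 19.4942

Cross-section at t=0.305: each vertex is (1-t)·p0[i] + t·p1[i].
  v1: (1-0.305)·(2.26,1.29) + 0.305·(3.35,1.73) = (2.5924,1.4242)
  v2: (1-0.305)·(-0.3,2.5) + 0.305·(-0.62,3.67) = (-0.3976,2.8569)
  v3: (1-0.305)·(-4.07,1.02) + 0.305·(-4.66,0.87) = (-4.2500,0.9743)
  v4: (1-0.305)·(-1.57,-1.77) + 0.305·(-2.37,-2.77) = (-1.8140,-2.0750)
  v5: (1-0.305)·(-0.06,-2.68) + 0.305·(-0.2,-2.95) = (-0.1027,-2.7624)
  v6: (1-0.305)·(3.09,-1.36) + 0.305·(2.52,-1.43) = (2.9162,-1.3814)
Perimeter = Σ |v_{i+1} − v_i|:
  edge 1→2: √(-2.9901² + 1.4327²) = 3.3156 (running 3.3156)
  edge 2→3: √(-3.8523² + -1.8826²) = 4.2877 (running 7.6033)
  edge 3→4: √(2.4360² + -3.0493²) = 3.9028 (running 11.5061)
  edge 4→5: √(1.7113² + -0.6874²) = 1.8442 (running 13.3503)
  edge 5→6: √(3.0189² + 1.3810²) = 3.3197 (running 16.6700)
  edge 6→1: √(-0.3237² + 2.8056²) = 2.8242 (running 19.4942)
Perimeter = 19.4942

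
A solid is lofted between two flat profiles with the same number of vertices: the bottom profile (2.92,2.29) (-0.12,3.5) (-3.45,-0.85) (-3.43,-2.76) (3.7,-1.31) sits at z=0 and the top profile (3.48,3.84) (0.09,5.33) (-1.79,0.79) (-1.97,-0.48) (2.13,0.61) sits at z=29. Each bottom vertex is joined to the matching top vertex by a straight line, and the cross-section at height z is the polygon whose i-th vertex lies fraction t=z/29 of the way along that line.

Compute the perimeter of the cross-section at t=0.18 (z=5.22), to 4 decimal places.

Perimeter at t=0.18: 20.7800

Cross-section at t=0.18: each vertex is (1-t)·p0[i] + t·p1[i].
  v1: (1-0.18)·(2.92,2.29) + 0.18·(3.48,3.84) = (3.0208,2.5690)
  v2: (1-0.18)·(-0.12,3.5) + 0.18·(0.09,5.33) = (-0.0822,3.8294)
  v3: (1-0.18)·(-3.45,-0.85) + 0.18·(-1.79,0.79) = (-3.1512,-0.5548)
  v4: (1-0.18)·(-3.43,-2.76) + 0.18·(-1.97,-0.48) = (-3.1672,-2.3496)
  v5: (1-0.18)·(3.7,-1.31) + 0.18·(2.13,0.61) = (3.4174,-0.9644)
Perimeter = Σ |v_{i+1} − v_i|:
  edge 1→2: √(-3.1030² + 1.2604²) = 3.3492 (running 3.3492)
  edge 2→3: √(-3.0690² + -4.3842²) = 5.3516 (running 8.7008)
  edge 3→4: √(-0.0160² + -1.7948²) = 1.7949 (running 10.4957)
  edge 4→5: √(6.5846² + 1.3852²) = 6.7287 (running 17.2244)
  edge 5→1: √(-0.3966² + 3.5334²) = 3.5556 (running 20.7800)
Perimeter = 20.7800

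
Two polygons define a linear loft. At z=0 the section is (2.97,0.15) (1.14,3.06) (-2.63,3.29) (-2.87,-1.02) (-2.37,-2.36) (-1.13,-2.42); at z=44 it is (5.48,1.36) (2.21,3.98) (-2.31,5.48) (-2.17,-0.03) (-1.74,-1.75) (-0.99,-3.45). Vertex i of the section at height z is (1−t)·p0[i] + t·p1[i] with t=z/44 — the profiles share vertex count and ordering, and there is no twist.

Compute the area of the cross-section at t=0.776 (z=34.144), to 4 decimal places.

Area at t=0.776: 35.1032

Cross-section at t=0.776: each vertex is (1-t)·p0[i] + t·p1[i].
  v1: (1-0.776)·(2.97,0.15) + 0.776·(5.48,1.36) = (4.9178,1.0890)
  v2: (1-0.776)·(1.14,3.06) + 0.776·(2.21,3.98) = (1.9703,3.7739)
  v3: (1-0.776)·(-2.63,3.29) + 0.776·(-2.31,5.48) = (-2.3817,4.9894)
  v4: (1-0.776)·(-2.87,-1.02) + 0.776·(-2.17,-0.03) = (-2.3268,-0.2518)
  v5: (1-0.776)·(-2.37,-2.36) + 0.776·(-1.74,-1.75) = (-1.8811,-1.8866)
  v6: (1-0.776)·(-1.13,-2.42) + 0.776·(-0.99,-3.45) = (-1.0214,-3.2193)
Shoelace sum Σ(x_i·y_{i+1} − x_{i+1}·y_i):
  i=1: 4.9178·3.7739 − 1.9703·1.0890 = +16.4136 (running +16.4136)
  i=2: 1.9703·4.9894 − -2.3817·3.7739 = +18.8191 (running +35.2327)
  i=3: -2.3817·-0.2518 − -2.3268·4.9894 = +12.2090 (running +47.4417)
  i=4: -2.3268·-1.8866 − -1.8811·-0.2518 = +3.9162 (running +51.3580)
  i=5: -1.8811·-3.2193 − -1.0214·-1.8866 = +4.1289 (running +55.4869)
  i=6: -1.0214·1.0890 − 4.9178·-3.2193 = +14.7194 (running +70.2063)
Area = |Σ|/2 = |70.2063|/2 = 35.1032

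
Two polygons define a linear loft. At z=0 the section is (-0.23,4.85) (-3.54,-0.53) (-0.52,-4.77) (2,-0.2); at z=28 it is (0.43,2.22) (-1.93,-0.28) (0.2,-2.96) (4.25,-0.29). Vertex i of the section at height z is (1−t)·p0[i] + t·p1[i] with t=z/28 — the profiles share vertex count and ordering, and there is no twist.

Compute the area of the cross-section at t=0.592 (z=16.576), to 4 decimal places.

Cross-section at t=0.592: each vertex is (1-t)·p0[i] + t·p1[i].
  v1: (1-0.592)·(-0.23,4.85) + 0.592·(0.43,2.22) = (0.1607,3.2930)
  v2: (1-0.592)·(-3.54,-0.53) + 0.592·(-1.93,-0.28) = (-2.5869,-0.3820)
  v3: (1-0.592)·(-0.52,-4.77) + 0.592·(0.2,-2.96) = (-0.0938,-3.6985)
  v4: (1-0.592)·(2,-0.2) + 0.592·(4.25,-0.29) = (3.3320,-0.2533)
Shoelace sum Σ(x_i·y_{i+1} − x_{i+1}·y_i):
  i=1: 0.1607·-0.3820 − -2.5869·3.2930 = +8.4573 (running +8.4573)
  i=2: -2.5869·-3.6985 − -0.0938·-0.3820 = +9.5317 (running +17.9890)
  i=3: -0.0938·-0.2533 − 3.3320·-3.6985 = +12.3471 (running +30.3361)
  i=4: 3.3320·3.2930 − 0.1607·-0.2533 = +11.0131 (running +41.3492)
Area = |Σ|/2 = |41.3492|/2 = 20.6746

Area at t=0.592: 20.6746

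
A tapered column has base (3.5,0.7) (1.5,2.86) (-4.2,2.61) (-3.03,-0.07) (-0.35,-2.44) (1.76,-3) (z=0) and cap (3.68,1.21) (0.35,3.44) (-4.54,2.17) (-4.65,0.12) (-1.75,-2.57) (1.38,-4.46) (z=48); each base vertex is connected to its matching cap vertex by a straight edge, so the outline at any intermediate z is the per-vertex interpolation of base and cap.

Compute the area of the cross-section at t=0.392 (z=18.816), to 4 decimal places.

Area at t=0.392: 32.7459

Cross-section at t=0.392: each vertex is (1-t)·p0[i] + t·p1[i].
  v1: (1-0.392)·(3.5,0.7) + 0.392·(3.68,1.21) = (3.5706,0.8999)
  v2: (1-0.392)·(1.5,2.86) + 0.392·(0.35,3.44) = (1.0492,3.0874)
  v3: (1-0.392)·(-4.2,2.61) + 0.392·(-4.54,2.17) = (-4.3333,2.4375)
  v4: (1-0.392)·(-3.03,-0.07) + 0.392·(-4.65,0.12) = (-3.6650,0.0045)
  v5: (1-0.392)·(-0.35,-2.44) + 0.392·(-1.75,-2.57) = (-0.8988,-2.4910)
  v6: (1-0.392)·(1.76,-3) + 0.392·(1.38,-4.46) = (1.6110,-3.5723)
Shoelace sum Σ(x_i·y_{i+1} − x_{i+1}·y_i):
  i=1: 3.5706·3.0874 − 1.0492·0.8999 = +10.0794 (running +10.0794)
  i=2: 1.0492·2.4375 − -4.3333·3.0874 = +15.9358 (running +26.0152)
  i=3: -4.3333·0.0045 − -3.6650·2.4375 = +8.9142 (running +34.9294)
  i=4: -3.6650·-2.4910 − -0.8988·0.0045 = +9.1335 (running +44.0629)
  i=5: -0.8988·-3.5723 − 1.6110·-2.4910 = +7.2238 (running +51.2868)
  i=6: 1.6110·0.8999 − 3.5706·-3.5723 = +14.2050 (running +65.4918)
Area = |Σ|/2 = |65.4918|/2 = 32.7459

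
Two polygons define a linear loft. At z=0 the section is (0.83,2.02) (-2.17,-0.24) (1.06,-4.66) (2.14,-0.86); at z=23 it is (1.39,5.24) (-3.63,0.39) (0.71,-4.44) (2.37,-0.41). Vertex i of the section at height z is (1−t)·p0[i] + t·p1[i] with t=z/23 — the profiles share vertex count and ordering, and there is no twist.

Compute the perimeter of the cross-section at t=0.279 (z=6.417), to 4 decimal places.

Cross-section at t=0.279: each vertex is (1-t)·p0[i] + t·p1[i].
  v1: (1-0.279)·(0.83,2.02) + 0.279·(1.39,5.24) = (0.9862,2.9184)
  v2: (1-0.279)·(-2.17,-0.24) + 0.279·(-3.63,0.39) = (-2.5773,-0.0642)
  v3: (1-0.279)·(1.06,-4.66) + 0.279·(0.71,-4.44) = (0.9624,-4.5986)
  v4: (1-0.279)·(2.14,-0.86) + 0.279·(2.37,-0.41) = (2.2042,-0.7344)
Perimeter = Σ |v_{i+1} − v_i|:
  edge 1→2: √(-3.5636² + -2.9826²) = 4.6470 (running 4.6470)
  edge 2→3: √(3.5397² + -4.5344²) = 5.7524 (running 10.3994)
  edge 3→4: √(1.2418² + 3.8642²) = 4.0588 (running 14.4583)
  edge 4→1: √(-1.2179² + 3.6528²) = 3.8505 (running 18.3088)
Perimeter = 18.3088

Perimeter at t=0.279: 18.3088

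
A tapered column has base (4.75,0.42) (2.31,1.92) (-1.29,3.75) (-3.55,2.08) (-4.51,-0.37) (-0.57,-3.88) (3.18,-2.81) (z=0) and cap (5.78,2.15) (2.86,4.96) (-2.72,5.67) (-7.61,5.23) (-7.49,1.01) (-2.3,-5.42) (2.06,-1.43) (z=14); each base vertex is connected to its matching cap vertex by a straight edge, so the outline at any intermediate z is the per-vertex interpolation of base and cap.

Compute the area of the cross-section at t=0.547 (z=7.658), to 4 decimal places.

Area at t=0.547: 67.8125

Cross-section at t=0.547: each vertex is (1-t)·p0[i] + t·p1[i].
  v1: (1-0.547)·(4.75,0.42) + 0.547·(5.78,2.15) = (5.3134,1.3663)
  v2: (1-0.547)·(2.31,1.92) + 0.547·(2.86,4.96) = (2.6109,3.5829)
  v3: (1-0.547)·(-1.29,3.75) + 0.547·(-2.72,5.67) = (-2.0722,4.8002)
  v4: (1-0.547)·(-3.55,2.08) + 0.547·(-7.61,5.23) = (-5.7708,3.8031)
  v5: (1-0.547)·(-4.51,-0.37) + 0.547·(-7.49,1.01) = (-6.1401,0.3849)
  v6: (1-0.547)·(-0.57,-3.88) + 0.547·(-2.3,-5.42) = (-1.5163,-4.7224)
  v7: (1-0.547)·(3.18,-2.81) + 0.547·(2.06,-1.43) = (2.5674,-2.0551)
Shoelace sum Σ(x_i·y_{i+1} − x_{i+1}·y_i):
  i=1: 5.3134·3.5829 − 2.6109·1.3663 = +15.4701 (running +15.4701)
  i=2: 2.6109·4.8002 − -2.0722·3.5829 = +19.9572 (running +35.4273)
  i=3: -2.0722·3.8031 − -5.7708·4.8002 = +19.8206 (running +55.2479)
  i=4: -5.7708·0.3849 − -6.1401·3.8031 = +21.1300 (running +76.3779)
  i=5: -6.1401·-4.7224 − -1.5163·0.3849 = +29.5793 (running +105.9571)
  i=6: -1.5163·-2.0551 − 2.5674·-4.7224 = +15.2403 (running +121.1974)
  i=7: 2.5674·1.3663 − 5.3134·-2.0551 = +14.4276 (running +135.6250)
Area = |Σ|/2 = |135.6250|/2 = 67.8125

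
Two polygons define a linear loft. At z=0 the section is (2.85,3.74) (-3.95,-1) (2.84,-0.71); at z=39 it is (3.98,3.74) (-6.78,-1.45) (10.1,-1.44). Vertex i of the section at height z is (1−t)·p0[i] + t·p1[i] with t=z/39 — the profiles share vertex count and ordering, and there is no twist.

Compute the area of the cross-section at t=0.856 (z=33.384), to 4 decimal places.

Cross-section at t=0.856: each vertex is (1-t)·p0[i] + t·p1[i].
  v1: (1-0.856)·(2.85,3.74) + 0.856·(3.98,3.74) = (3.8173,3.7400)
  v2: (1-0.856)·(-3.95,-1) + 0.856·(-6.78,-1.45) = (-6.3725,-1.3852)
  v3: (1-0.856)·(2.84,-0.71) + 0.856·(10.1,-1.44) = (9.0546,-1.3349)
Shoelace sum Σ(x_i·y_{i+1} − x_{i+1}·y_i):
  i=1: 3.8173·-1.3852 − -6.3725·3.7400 = +18.5454 (running +18.5454)
  i=2: -6.3725·-1.3349 − 9.0546·-1.3852 = +21.0489 (running +39.5943)
  i=3: 9.0546·3.7400 − 3.8173·-1.3349 = +38.9597 (running +78.5539)
Area = |Σ|/2 = |78.5539|/2 = 39.2770

Area at t=0.856: 39.2770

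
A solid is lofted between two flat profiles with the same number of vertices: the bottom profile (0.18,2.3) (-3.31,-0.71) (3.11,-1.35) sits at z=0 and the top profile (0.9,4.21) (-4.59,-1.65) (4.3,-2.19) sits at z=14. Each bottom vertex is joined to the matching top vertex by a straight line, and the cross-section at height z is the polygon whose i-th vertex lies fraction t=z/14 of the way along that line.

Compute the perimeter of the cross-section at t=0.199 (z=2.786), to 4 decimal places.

Perimeter at t=0.199: 17.3954

Cross-section at t=0.199: each vertex is (1-t)·p0[i] + t·p1[i].
  v1: (1-0.199)·(0.18,2.3) + 0.199·(0.9,4.21) = (0.3233,2.6801)
  v2: (1-0.199)·(-3.31,-0.71) + 0.199·(-4.59,-1.65) = (-3.5647,-0.8971)
  v3: (1-0.199)·(3.11,-1.35) + 0.199·(4.3,-2.19) = (3.3468,-1.5172)
Perimeter = Σ |v_{i+1} − v_i|:
  edge 1→2: √(-3.8880² + -3.5771²) = 5.2832 (running 5.2832)
  edge 2→3: √(6.9115² + -0.6201²) = 6.9393 (running 12.2225)
  edge 3→1: √(-3.0235² + 4.1973²) = 5.1729 (running 17.3954)
Perimeter = 17.3954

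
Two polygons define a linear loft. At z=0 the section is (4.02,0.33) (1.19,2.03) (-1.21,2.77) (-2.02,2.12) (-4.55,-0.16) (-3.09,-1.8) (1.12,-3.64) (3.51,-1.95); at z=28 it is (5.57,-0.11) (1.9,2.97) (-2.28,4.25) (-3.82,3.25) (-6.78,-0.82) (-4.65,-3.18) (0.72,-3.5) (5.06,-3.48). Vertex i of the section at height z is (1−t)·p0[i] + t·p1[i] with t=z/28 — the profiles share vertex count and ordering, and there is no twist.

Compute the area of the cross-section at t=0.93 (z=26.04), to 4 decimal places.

Area at t=0.93: 65.1548

Cross-section at t=0.93: each vertex is (1-t)·p0[i] + t·p1[i].
  v1: (1-0.93)·(4.02,0.33) + 0.93·(5.57,-0.11) = (5.4615,-0.0792)
  v2: (1-0.93)·(1.19,2.03) + 0.93·(1.9,2.97) = (1.8503,2.9042)
  v3: (1-0.93)·(-1.21,2.77) + 0.93·(-2.28,4.25) = (-2.2051,4.1464)
  v4: (1-0.93)·(-2.02,2.12) + 0.93·(-3.82,3.25) = (-3.6940,3.1709)
  v5: (1-0.93)·(-4.55,-0.16) + 0.93·(-6.78,-0.82) = (-6.6239,-0.7738)
  v6: (1-0.93)·(-3.09,-1.8) + 0.93·(-4.65,-3.18) = (-4.5408,-3.0834)
  v7: (1-0.93)·(1.12,-3.64) + 0.93·(0.72,-3.5) = (0.7480,-3.5098)
  v8: (1-0.93)·(3.51,-1.95) + 0.93·(5.06,-3.48) = (4.9515,-3.3729)
Shoelace sum Σ(x_i·y_{i+1} − x_{i+1}·y_i):
  i=1: 5.4615·2.9042 − 1.8503·-0.0792 = +16.0078 (running +16.0078)
  i=2: 1.8503·4.1464 − -2.2051·2.9042 = +14.0761 (running +30.0840)
  i=3: -2.2051·3.1709 − -3.6940·4.1464 = +8.3247 (running +38.4086)
  i=4: -3.6940·-0.7738 − -6.6239·3.1709 = +23.8621 (running +62.2708)
  i=5: -6.6239·-3.0834 − -4.5408·-0.7738 = +16.9105 (running +79.1812)
  i=6: -4.5408·-3.5098 − 0.7480·-3.0834 = +18.2437 (running +97.4249)
  i=7: 0.7480·-3.3729 − 4.9515·-3.5098 = +14.8558 (running +112.2807)
  i=8: 4.9515·-0.0792 − 5.4615·-3.3729 = +18.0289 (running +130.3097)
Area = |Σ|/2 = |130.3097|/2 = 65.1548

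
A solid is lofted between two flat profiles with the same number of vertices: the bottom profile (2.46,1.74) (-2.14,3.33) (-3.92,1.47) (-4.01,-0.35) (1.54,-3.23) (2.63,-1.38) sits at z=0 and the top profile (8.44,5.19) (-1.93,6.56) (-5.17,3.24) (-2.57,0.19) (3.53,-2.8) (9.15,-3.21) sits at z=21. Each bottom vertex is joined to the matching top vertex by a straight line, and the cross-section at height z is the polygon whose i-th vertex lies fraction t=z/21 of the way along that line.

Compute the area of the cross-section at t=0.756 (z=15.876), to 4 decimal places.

Cross-section at t=0.756: each vertex is (1-t)·p0[i] + t·p1[i].
  v1: (1-0.756)·(2.46,1.74) + 0.756·(8.44,5.19) = (6.9809,4.3482)
  v2: (1-0.756)·(-2.14,3.33) + 0.756·(-1.93,6.56) = (-1.9812,5.7719)
  v3: (1-0.756)·(-3.92,1.47) + 0.756·(-5.17,3.24) = (-4.8650,2.8081)
  v4: (1-0.756)·(-4.01,-0.35) + 0.756·(-2.57,0.19) = (-2.9214,0.0582)
  v5: (1-0.756)·(1.54,-3.23) + 0.756·(3.53,-2.8) = (3.0444,-2.9049)
  v6: (1-0.756)·(2.63,-1.38) + 0.756·(9.15,-3.21) = (7.5591,-2.7635)
Shoelace sum Σ(x_i·y_{i+1} − x_{i+1}·y_i):
  i=1: 6.9809·5.7719 − -1.9812·4.3482 = +48.9076 (running +48.9076)
  i=2: -1.9812·2.8081 − -4.8650·5.7719 = +22.5166 (running +71.4243)
  i=3: -4.8650·0.0582 − -2.9214·2.8081 = +7.9202 (running +79.3445)
  i=4: -2.9214·-2.9049 − 3.0444·0.0582 = +8.3090 (running +87.6535)
  i=5: 3.0444·-2.7635 − 7.5591·-2.9049 = +13.5454 (running +101.1989)
  i=6: 7.5591·4.3482 − 6.9809·-2.7635 = +52.1601 (running +153.3589)
Area = |Σ|/2 = |153.3589|/2 = 76.6795

Area at t=0.756: 76.6795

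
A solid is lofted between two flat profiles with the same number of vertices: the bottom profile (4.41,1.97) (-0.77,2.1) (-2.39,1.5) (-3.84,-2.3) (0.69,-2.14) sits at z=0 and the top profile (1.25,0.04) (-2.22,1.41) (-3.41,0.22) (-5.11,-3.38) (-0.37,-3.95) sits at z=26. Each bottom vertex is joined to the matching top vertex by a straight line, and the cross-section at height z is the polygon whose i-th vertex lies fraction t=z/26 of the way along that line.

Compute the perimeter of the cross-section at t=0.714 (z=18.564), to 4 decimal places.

Perimeter at t=0.714: 19.0442

Cross-section at t=0.714: each vertex is (1-t)·p0[i] + t·p1[i].
  v1: (1-0.714)·(4.41,1.97) + 0.714·(1.25,0.04) = (2.1538,0.5920)
  v2: (1-0.714)·(-0.77,2.1) + 0.714·(-2.22,1.41) = (-1.8053,1.6073)
  v3: (1-0.714)·(-2.39,1.5) + 0.714·(-3.41,0.22) = (-3.1183,0.5861)
  v4: (1-0.714)·(-3.84,-2.3) + 0.714·(-5.11,-3.38) = (-4.7468,-3.0711)
  v5: (1-0.714)·(0.69,-2.14) + 0.714·(-0.37,-3.95) = (-0.0668,-3.4323)
Perimeter = Σ |v_{i+1} − v_i|:
  edge 1→2: √(-3.9591² + 1.0154²) = 4.0872 (running 4.0872)
  edge 2→3: √(-1.3130² + -1.0213²) = 1.6634 (running 5.7506)
  edge 3→4: √(-1.6285² + -3.6572²) = 4.0034 (running 9.7540)
  edge 4→5: √(4.6799² + -0.3612²) = 4.6939 (running 14.4478)
  edge 5→1: √(2.2206² + 4.0243²) = 4.5963 (running 19.0442)
Perimeter = 19.0442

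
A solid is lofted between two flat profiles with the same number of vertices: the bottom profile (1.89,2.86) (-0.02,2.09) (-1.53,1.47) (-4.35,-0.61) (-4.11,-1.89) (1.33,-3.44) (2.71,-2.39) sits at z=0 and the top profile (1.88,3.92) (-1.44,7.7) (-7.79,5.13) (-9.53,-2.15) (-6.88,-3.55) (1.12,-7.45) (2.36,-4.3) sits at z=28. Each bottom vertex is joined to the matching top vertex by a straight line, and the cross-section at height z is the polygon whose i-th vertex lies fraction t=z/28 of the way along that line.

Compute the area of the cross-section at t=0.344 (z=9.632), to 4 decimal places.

Area at t=0.344: 51.5690

Cross-section at t=0.344: each vertex is (1-t)·p0[i] + t·p1[i].
  v1: (1-0.344)·(1.89,2.86) + 0.344·(1.88,3.92) = (1.8866,3.2246)
  v2: (1-0.344)·(-0.02,2.09) + 0.344·(-1.44,7.7) = (-0.5085,4.0198)
  v3: (1-0.344)·(-1.53,1.47) + 0.344·(-7.79,5.13) = (-3.6834,2.7290)
  v4: (1-0.344)·(-4.35,-0.61) + 0.344·(-9.53,-2.15) = (-6.1319,-1.1398)
  v5: (1-0.344)·(-4.11,-1.89) + 0.344·(-6.88,-3.55) = (-5.0629,-2.4610)
  v6: (1-0.344)·(1.33,-3.44) + 0.344·(1.12,-7.45) = (1.2578,-4.8194)
  v7: (1-0.344)·(2.71,-2.39) + 0.344·(2.36,-4.3) = (2.5896,-3.0470)
Shoelace sum Σ(x_i·y_{i+1} − x_{i+1}·y_i):
  i=1: 1.8866·4.0198 − -0.5085·3.2246 = +9.2233 (running +9.2233)
  i=2: -0.5085·2.7290 − -3.6834·4.0198 = +13.4192 (running +22.6425)
  i=3: -3.6834·-1.1398 − -6.1319·2.7290 = +20.9325 (running +43.5750)
  i=4: -6.1319·-2.4610 − -5.0629·-1.1398 = +9.3204 (running +52.8954)
  i=5: -5.0629·-4.8194 − 1.2578·-2.4610 = +27.4956 (running +80.3911)
  i=6: 1.2578·-3.0470 − 2.5896·-4.8194 = +8.6480 (running +89.0391)
  i=7: 2.5896·3.2246 − 1.8866·-3.0470 = +14.0990 (running +103.1380)
Area = |Σ|/2 = |103.1380|/2 = 51.5690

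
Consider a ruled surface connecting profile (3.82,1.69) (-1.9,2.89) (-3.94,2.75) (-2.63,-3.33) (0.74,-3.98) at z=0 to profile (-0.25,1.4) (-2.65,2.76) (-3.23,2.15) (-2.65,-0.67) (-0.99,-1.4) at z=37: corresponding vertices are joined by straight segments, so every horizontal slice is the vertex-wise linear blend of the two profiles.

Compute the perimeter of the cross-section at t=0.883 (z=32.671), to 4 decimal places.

Cross-section at t=0.883: each vertex is (1-t)·p0[i] + t·p1[i].
  v1: (1-0.883)·(3.82,1.69) + 0.883·(-0.25,1.4) = (0.2262,1.4339)
  v2: (1-0.883)·(-1.9,2.89) + 0.883·(-2.65,2.76) = (-2.5623,2.7752)
  v3: (1-0.883)·(-3.94,2.75) + 0.883·(-3.23,2.15) = (-3.3131,2.2202)
  v4: (1-0.883)·(-2.63,-3.33) + 0.883·(-2.65,-0.67) = (-2.6477,-0.9812)
  v5: (1-0.883)·(0.74,-3.98) + 0.883·(-0.99,-1.4) = (-0.7876,-1.7019)
Perimeter = Σ |v_{i+1} − v_i|:
  edge 1→2: √(-2.7884² + 1.3413²) = 3.0943 (running 3.0943)
  edge 2→3: √(-0.7508² + -0.5550²) = 0.9337 (running 4.0279)
  edge 3→4: √(0.6654² + -3.2014²) = 3.2698 (running 7.2978)
  edge 4→5: √(1.8601² + -0.7206²) = 1.9948 (running 9.2926)
  edge 5→1: √(1.0138² + 3.1358²) = 3.2956 (running 12.5882)
Perimeter = 12.5882

Perimeter at t=0.883: 12.5882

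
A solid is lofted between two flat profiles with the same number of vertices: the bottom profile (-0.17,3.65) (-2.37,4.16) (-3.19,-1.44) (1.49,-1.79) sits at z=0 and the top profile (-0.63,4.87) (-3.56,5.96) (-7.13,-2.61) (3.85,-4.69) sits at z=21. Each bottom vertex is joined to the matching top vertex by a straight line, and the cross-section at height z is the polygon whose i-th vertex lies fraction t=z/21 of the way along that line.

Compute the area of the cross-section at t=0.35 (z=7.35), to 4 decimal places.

Cross-section at t=0.35: each vertex is (1-t)·p0[i] + t·p1[i].
  v1: (1-0.35)·(-0.17,3.65) + 0.35·(-0.63,4.87) = (-0.3310,4.0770)
  v2: (1-0.35)·(-2.37,4.16) + 0.35·(-3.56,5.96) = (-2.7865,4.7900)
  v3: (1-0.35)·(-3.19,-1.44) + 0.35·(-7.13,-2.61) = (-4.5690,-1.8495)
  v4: (1-0.35)·(1.49,-1.79) + 0.35·(3.85,-4.69) = (2.3160,-2.8050)
Shoelace sum Σ(x_i·y_{i+1} − x_{i+1}·y_i):
  i=1: -0.3310·4.7900 − -2.7865·4.0770 = +9.7751 (running +9.7751)
  i=2: -2.7865·-1.8495 − -4.5690·4.7900 = +27.0391 (running +36.8142)
  i=3: -4.5690·-2.8050 − 2.3160·-1.8495 = +17.0995 (running +53.9137)
  i=4: 2.3160·4.0770 − -0.3310·-2.8050 = +8.5139 (running +62.4276)
Area = |Σ|/2 = |62.4276|/2 = 31.2138

Area at t=0.35: 31.2138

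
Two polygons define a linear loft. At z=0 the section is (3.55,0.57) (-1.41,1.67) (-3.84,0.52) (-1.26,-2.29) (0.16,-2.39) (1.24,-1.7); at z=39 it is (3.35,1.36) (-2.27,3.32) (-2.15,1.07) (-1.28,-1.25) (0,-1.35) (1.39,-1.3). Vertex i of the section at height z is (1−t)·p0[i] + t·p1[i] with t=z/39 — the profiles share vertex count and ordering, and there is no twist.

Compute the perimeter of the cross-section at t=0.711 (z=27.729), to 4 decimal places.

Perimeter at t=0.711: 16.4576

Cross-section at t=0.711: each vertex is (1-t)·p0[i] + t·p1[i].
  v1: (1-0.711)·(3.55,0.57) + 0.711·(3.35,1.36) = (3.4078,1.1317)
  v2: (1-0.711)·(-1.41,1.67) + 0.711·(-2.27,3.32) = (-2.0215,2.8431)
  v3: (1-0.711)·(-3.84,0.52) + 0.711·(-2.15,1.07) = (-2.6384,0.9111)
  v4: (1-0.711)·(-1.26,-2.29) + 0.711·(-1.28,-1.25) = (-1.2742,-1.5506)
  v5: (1-0.711)·(0.16,-2.39) + 0.711·(0,-1.35) = (0.0462,-1.6506)
  v6: (1-0.711)·(1.24,-1.7) + 0.711·(1.39,-1.3) = (1.3466,-1.4156)
Perimeter = Σ |v_{i+1} − v_i|:
  edge 1→2: √(-5.4293² + 1.7115²) = 5.6926 (running 5.6926)
  edge 2→3: √(-0.6170² + -1.9321²) = 2.0282 (running 7.7208)
  edge 3→4: √(1.3642² + -2.4616²) = 2.8143 (running 10.5352)
  edge 4→5: √(1.3205² + -0.1000²) = 1.3242 (running 11.8594)
  edge 5→6: √(1.3004² + 0.2350²) = 1.3215 (running 13.1809)
  edge 6→1: √(2.0612² + 2.5473²) = 3.2767 (running 16.4576)
Perimeter = 16.4576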